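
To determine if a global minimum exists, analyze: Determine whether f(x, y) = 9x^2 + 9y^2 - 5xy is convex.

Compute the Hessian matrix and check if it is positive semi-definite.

f(x,y) = 9x^2 + 9y^2 - 5xy
Hessian H = [[18, -5], [-5, 18]]
trace(H) = 36, det(H) = 299
Eigenvalues: (36 +/- sqrt(100)) / 2 = 23, 13
Since both eigenvalues > 0, f is convex.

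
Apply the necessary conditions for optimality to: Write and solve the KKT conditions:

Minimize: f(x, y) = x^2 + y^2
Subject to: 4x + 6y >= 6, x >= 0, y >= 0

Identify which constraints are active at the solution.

KKT conditions for min x^2 + y^2 s.t. 4x + 6y >= 6, x >= 0, y >= 0:
Stationarity: 2x = mu*4 + mu_x, 2y = mu*6 + mu_y, with mu, mu_x, mu_y >= 0
Complementary slackness: mu*(4x + 6y - 6) = 0, mu_x*x = 0, mu_y*y = 0
(0, 0) is infeasible (4*0 + 6*0 < 6), so if mu = 0 stationarity would force x = mu_x/2 >= 0, y = mu_y/2 >= 0 with mu_x*x = mu_y*y = 0, i.e. x = y = 0: contradiction. Hence mu > 0 and 4x + 6y = 6 is active.
Try x > 0, y > 0 (so mu_x = mu_y = 0): x = 4*mu/2, y = 6*mu/2
Substitute: 4*(4*mu/2) + 6*(6*mu/2) = 6
  mu*52/2 = 6 => mu = 3/13
x* = 6/13 > 0, y* = 9/13 > 0, consistent with mu_x = mu_y = 0.
f is convex and the constraints are linear, so this KKT point is the global minimum.
f* = 9/13
Active constraints: 4x + 6y >= 6 (holds with equality, mu = 3/13 > 0); x >= 0 and y >= 0 are inactive (mu_x = mu_y = 0).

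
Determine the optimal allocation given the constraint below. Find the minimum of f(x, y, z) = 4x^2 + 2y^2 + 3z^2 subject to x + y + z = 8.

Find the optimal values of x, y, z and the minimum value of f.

Using Lagrange multipliers on f = 4x^2 + 2y^2 + 3z^2 with constraint x + y + z = 8:
Conditions: 2*4*x = lambda, 2*2*y = lambda, 2*3*z = lambda
So x = lambda/8, y = lambda/4, z = lambda/6
Substituting into constraint: lambda * (13/24) = 8
lambda = 192/13
x = 24/13, y = 48/13, z = 32/13
Minimum value = 768/13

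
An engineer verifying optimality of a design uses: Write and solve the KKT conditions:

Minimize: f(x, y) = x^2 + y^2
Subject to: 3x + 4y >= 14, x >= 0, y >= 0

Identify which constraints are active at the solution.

KKT conditions for min x^2 + y^2 s.t. 3x + 4y >= 14, x >= 0, y >= 0:
Stationarity: 2x = mu*3 + mu_x, 2y = mu*4 + mu_y, with mu, mu_x, mu_y >= 0
Complementary slackness: mu*(3x + 4y - 14) = 0, mu_x*x = 0, mu_y*y = 0
(0, 0) is infeasible (3*0 + 4*0 < 14), so if mu = 0 stationarity would force x = mu_x/2 >= 0, y = mu_y/2 >= 0 with mu_x*x = mu_y*y = 0, i.e. x = y = 0: contradiction. Hence mu > 0 and 3x + 4y = 14 is active.
Try x > 0, y > 0 (so mu_x = mu_y = 0): x = 3*mu/2, y = 4*mu/2
Substitute: 3*(3*mu/2) + 4*(4*mu/2) = 14
  mu*25/2 = 14 => mu = 28/25
x* = 42/25 > 0, y* = 56/25 > 0, consistent with mu_x = mu_y = 0.
f is convex and the constraints are linear, so this KKT point is the global minimum.
f* = 196/25
Active constraints: 3x + 4y >= 14 (holds with equality, mu = 28/25 > 0); x >= 0 and y >= 0 are inactive (mu_x = mu_y = 0).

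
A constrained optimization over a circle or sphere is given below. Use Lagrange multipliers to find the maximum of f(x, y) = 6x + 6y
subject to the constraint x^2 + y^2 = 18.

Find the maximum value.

Set up Lagrange conditions: grad f = lambda * grad g
  6 = 2*lambda*x
  6 = 2*lambda*y
From these: x/y = 6/6, so x = 6t, y = 6t for some t.
Substitute into constraint: (6t)^2 + (6t)^2 = 18
  t^2 * 72 = 18
  t = sqrt(18/72)
Maximum = 6*x + 6*y = (6^2 + 6^2)*t = 72 * sqrt(18/72) = 36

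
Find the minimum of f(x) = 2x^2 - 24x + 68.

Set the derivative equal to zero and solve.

f(x) = 2x^2 - 24x + 68
f'(x) = 4x + (-24) = 0
x = 24/4 = 6
f(6) = -4
Since f''(x) = 4 > 0, this is a minimum.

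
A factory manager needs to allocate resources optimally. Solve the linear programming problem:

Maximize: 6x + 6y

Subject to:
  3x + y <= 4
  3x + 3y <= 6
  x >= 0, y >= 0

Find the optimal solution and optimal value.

Feasible vertices: (0, 0), (0, 2), (1, 1), (4/3, 0)
Objective 6x + 6y at each:
  (0, 0): 0
  (0, 2): 12
  (1, 1): 12
  (4/3, 0): 8
Maximum is 12 at (0, 2).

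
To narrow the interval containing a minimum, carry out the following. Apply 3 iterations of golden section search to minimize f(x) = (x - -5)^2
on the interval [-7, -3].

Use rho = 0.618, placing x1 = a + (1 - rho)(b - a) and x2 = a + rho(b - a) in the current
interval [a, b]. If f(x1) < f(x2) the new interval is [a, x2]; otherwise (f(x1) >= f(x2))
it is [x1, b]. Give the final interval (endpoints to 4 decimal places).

Golden section search for min of f(x) = (x - -5)^2 on [-7, -3].
Each step: x1 = a + (1 - rho)(b - a), x2 = a + rho(b - a); if f(x1) < f(x2) keep [a, x2], otherwise keep [x1, b].
Step 1: [-7.0000, -3.0000], x1=-5.4720 (f=0.2228), x2=-4.5280 (f=0.2228); f(x1) = f(x2) (tie, not '<') => keep [-5.4720, -3.0000]
Step 2: [-5.4720, -3.0000], x1=-4.5277 (f=0.2231), x2=-3.9443 (f=1.1145); f(x1) < f(x2) => keep [-5.4720, -3.9443]
Step 3: [-5.4720, -3.9443], x1=-4.8884 (f=0.0125), x2=-4.5279 (f=0.2229); f(x1) < f(x2) => keep [-5.4720, -4.5279]
Final interval: [-5.4720, -4.5279]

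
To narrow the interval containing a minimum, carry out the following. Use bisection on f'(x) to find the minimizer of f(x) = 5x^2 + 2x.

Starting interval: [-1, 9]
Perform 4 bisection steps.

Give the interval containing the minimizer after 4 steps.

Finding critical point of f(x) = 5x^2 + 2x using bisection on f'(x) = 10x + 2.
f'(x) = 0 when x = -1/5.
Starting interval: [-1, 9]
Step 1: mid = 4, f'(mid) = 42, new interval = [-1, 4]
Step 2: mid = 3/2, f'(mid) = 17, new interval = [-1, 3/2]
Step 3: mid = 1/4, f'(mid) = 9/2, new interval = [-1, 1/4]
Step 4: mid = -3/8, f'(mid) = -7/4, new interval = [-3/8, 1/4]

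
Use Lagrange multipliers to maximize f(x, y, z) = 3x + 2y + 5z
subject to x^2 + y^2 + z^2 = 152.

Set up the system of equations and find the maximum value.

Lagrange conditions: 3 = 2*lambda*x, 2 = 2*lambda*y, 5 = 2*lambda*z
So x:3 = y:2 = z:5, i.e. x = 3t, y = 2t, z = 5t
Constraint: t^2*(3^2 + 2^2 + 5^2) = 152
  t^2 * 38 = 152  =>  t = sqrt(4)
Maximum = 3*3t + 2*2t + 5*5t = 38*sqrt(4) = 76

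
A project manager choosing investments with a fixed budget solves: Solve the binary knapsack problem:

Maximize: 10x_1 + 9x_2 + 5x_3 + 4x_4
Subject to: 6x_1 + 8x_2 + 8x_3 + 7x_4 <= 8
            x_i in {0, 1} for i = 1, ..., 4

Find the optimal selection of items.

Items: item 1 (v=10, w=6), item 2 (v=9, w=8), item 3 (v=5, w=8), item 4 (v=4, w=7)
Capacity: 8
Checking all 16 subsets (w = total weight, v = total value):
  {}: w = 0, v = 0
  {1}: w = 6, v = 10
  {2}: w = 8, v = 9
  {3}: w = 8, v = 5
  {4}: w = 7, v = 4
  {1, 2}: w = 14 > 8, infeasible
  {1, 3}: w = 14 > 8, infeasible
  {1, 4}: w = 13 > 8, infeasible
  {2, 3}: w = 16 > 8, infeasible
  {2, 4}: w = 15 > 8, infeasible
  {3, 4}: w = 15 > 8, infeasible
  {1, 2, 3}: w = 22 > 8, infeasible
  {1, 2, 4}: w = 21 > 8, infeasible
  {1, 3, 4}: w = 21 > 8, infeasible
  {2, 3, 4}: w = 23 > 8, infeasible
  {1, 2, 3, 4}: w = 29 > 8, infeasible
Best feasible subset: items [1]
Total weight: 6 <= 8, total value: 10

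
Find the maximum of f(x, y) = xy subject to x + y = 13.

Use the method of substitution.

Substitute y = 13 - x into f(x,y) = xy:
g(x) = x(13 - x) = 13x - x^2
g'(x) = 13 - 2x = 0  =>  x = 13/2
y = 13 - 13/2 = 13/2
Maximum value = (13/2) * (13/2) = 169/4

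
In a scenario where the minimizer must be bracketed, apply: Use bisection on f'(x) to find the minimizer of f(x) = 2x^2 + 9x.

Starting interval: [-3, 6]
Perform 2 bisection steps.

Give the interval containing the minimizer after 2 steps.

Finding critical point of f(x) = 2x^2 + 9x using bisection on f'(x) = 4x + 9.
f'(x) = 0 when x = -9/4.
Starting interval: [-3, 6]
Step 1: mid = 3/2, f'(mid) = 15, new interval = [-3, 3/2]
Step 2: mid = -3/4, f'(mid) = 6, new interval = [-3, -3/4]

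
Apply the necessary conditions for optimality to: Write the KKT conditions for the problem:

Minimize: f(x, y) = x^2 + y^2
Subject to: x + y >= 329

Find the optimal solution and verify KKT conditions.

KKT conditions for min x^2 + y^2 s.t. x + y >= 329:
Stationarity: 2x = mu, 2y = mu
So x = y = mu/2.
Complementary slackness: mu*(x + y - 329) = 0
Primal feasibility: x + y >= 329; dual feasibility: mu >= 0
If mu = 0 then x = y = 0, but 0 + 0 < 329 is infeasible, so the constraint is active.
Constraint active: x + y = 2*(mu/2) = 329 => mu = 329
x = y = 329/2, f = 108241/2
Verify: stationarity 2*(329/2) = 329 = mu; primal 329/2 + 329/2 = 329 >= 329; dual mu = 329 >= 0; complementary slackness 329*(329 - 329) = 0. All KKT conditions hold.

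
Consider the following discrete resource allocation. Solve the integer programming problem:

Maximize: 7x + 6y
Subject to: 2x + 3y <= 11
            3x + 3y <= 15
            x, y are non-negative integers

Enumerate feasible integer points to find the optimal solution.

Constraint 1: 2x + 3y <= 11
Constraint 2: 3x + 3y <= 15
Feasible x range (need y >= 0): 0 <= x <= min(11/2, 15/3) => x in {0, ..., 5}.
Enumerate feasible integer points row by row (the coefficient of y is 6 > 0, so for each x the largest feasible y gives the best value):
  x = 0: y <= min((11 - 2*0)/3, (15 - 3*0)/3) => y in {0, ..., 3}; best 7*0 + 6*3 = 18
  x = 1: y <= min((11 - 2*1)/3, (15 - 3*1)/3) => y in {0, ..., 3}; best 7*1 + 6*3 = 25
  x = 2: y <= min((11 - 2*2)/3, (15 - 3*2)/3) => y in {0, ..., 2}; best 7*2 + 6*2 = 26
  x = 3: y <= min((11 - 2*3)/3, (15 - 3*3)/3) => y in {0, ..., 1}; best 7*3 + 6*1 = 27
  x = 4: y <= min((11 - 2*4)/3, (15 - 3*4)/3) => y in {0, ..., 1}; best 7*4 + 6*1 = 34
  x = 5: y <= min((11 - 2*5)/3, (15 - 3*5)/3) => y in {0}; best 7*5 + 6*0 = 35
The maximum 7x + 6y = 35 is achieved at x = 5, y = 0.
Check: 2*5 + 3*0 = 10 <= 11 and 3*5 + 3*0 = 15 <= 15.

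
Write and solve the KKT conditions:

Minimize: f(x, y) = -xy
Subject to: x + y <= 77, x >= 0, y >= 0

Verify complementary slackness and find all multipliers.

Problem: min -xy s.t. x + y <= 77 (multiplier lambda), x >= 0 (mu_x), y >= 0 (mu_y)
KKT stationarity: -y + lambda - mu_x = 0, -x + lambda - mu_y = 0, with lambda, mu_x, mu_y >= 0
Complementary slackness: lambda*(x + y - 77) = 0, mu_x*x = 0, mu_y*y = 0
If lambda = 0: y = -mu_x <= 0 and x = -mu_y <= 0 force x = y = 0 with f = 0; but x = y = 77/2 is feasible with f = -5929/4 < 0, so this is not the minimum. Hence lambda > 0 and x + y = 77.
Try x > 0, y > 0 (so mu_x = mu_y = 0): y = lambda, x = lambda => x = y = lambda
x + y = 77 => 2*lambda = 77 => lambda = 77/2
x* = y* = 77/2 > 0, consistent with mu_x = mu_y = 0.
(Any feasible point with x = 0 or y = 0 has f = 0 > -5929/4, so the minimum is not on those boundaries.)
min(-xy) = -5929/4 (i.e. max xy = 5929/4)
Multipliers: lambda = 77/2, mu_x = 0, mu_y = 0
Complementary slackness: lambda*(x + y - 77) = 77/2*(77/2 + 77/2 - 77) = 0, mu_x*x = 0*77/2 = 0, mu_y*y = 0*77/2 = 0. Satisfied.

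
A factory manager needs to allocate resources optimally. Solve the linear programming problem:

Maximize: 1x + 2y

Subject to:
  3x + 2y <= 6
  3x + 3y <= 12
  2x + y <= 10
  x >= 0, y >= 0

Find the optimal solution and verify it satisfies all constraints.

Feasible vertices: (0, 0), (0, 3), (2, 0)
Objective 1x + 2y at each vertex:
  (0, 0): 0
  (0, 3): 6
  (2, 0): 2
Maximum is 6 at (0, 3).
Verify constraints at (x, y) = (0, 3):
  3*0 + 2*3 = 6 <= 6 (active)
  3*0 + 3*3 = 9 <= 12
  2*0 + 1*3 = 3 <= 10
  x = 0 >= 0, y = 3 >= 0. All constraints satisfied.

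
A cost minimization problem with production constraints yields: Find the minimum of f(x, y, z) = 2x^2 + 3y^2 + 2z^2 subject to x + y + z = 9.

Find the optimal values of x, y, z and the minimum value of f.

Using Lagrange multipliers on f = 2x^2 + 3y^2 + 2z^2 with constraint x + y + z = 9:
Conditions: 2*2*x = lambda, 2*3*y = lambda, 2*2*z = lambda
So x = lambda/4, y = lambda/6, z = lambda/4
Substituting into constraint: lambda * (2/3) = 9
lambda = 27/2
x = 27/8, y = 9/4, z = 27/8
Minimum value = 243/4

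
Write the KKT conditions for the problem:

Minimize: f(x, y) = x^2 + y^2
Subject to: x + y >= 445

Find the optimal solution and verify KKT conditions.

KKT conditions for min x^2 + y^2 s.t. x + y >= 445:
Stationarity: 2x = mu, 2y = mu
So x = y = mu/2.
Complementary slackness: mu*(x + y - 445) = 0
Primal feasibility: x + y >= 445; dual feasibility: mu >= 0
If mu = 0 then x = y = 0, but 0 + 0 < 445 is infeasible, so the constraint is active.
Constraint active: x + y = 2*(mu/2) = 445 => mu = 445
x = y = 445/2, f = 198025/2
Verify: stationarity 2*(445/2) = 445 = mu; primal 445/2 + 445/2 = 445 >= 445; dual mu = 445 >= 0; complementary slackness 445*(445 - 445) = 0. All KKT conditions hold.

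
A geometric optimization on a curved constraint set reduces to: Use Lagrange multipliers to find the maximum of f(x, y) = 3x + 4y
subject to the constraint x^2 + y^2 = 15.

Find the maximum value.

Set up Lagrange conditions: grad f = lambda * grad g
  3 = 2*lambda*x
  4 = 2*lambda*y
From these: x/y = 3/4, so x = 3t, y = 4t for some t.
Substitute into constraint: (3t)^2 + (4t)^2 = 15
  t^2 * 25 = 15
  t = sqrt(15/25)
Maximum = 3*x + 4*y = (3^2 + 4^2)*t = 25 * sqrt(15/25) = sqrt(375)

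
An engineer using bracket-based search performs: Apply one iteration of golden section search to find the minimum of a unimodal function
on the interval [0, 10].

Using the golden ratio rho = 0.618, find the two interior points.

Golden section search on [0, 10].
Golden ratio rho = 0.618 (approx).
Interior points:
  x_1 = 0 + (1-0.618)*10 = 3.8200
  x_2 = 0 + 0.618*10 = 6.1800
Compare f(x_1) and f(x_2) to determine which subinterval to keep.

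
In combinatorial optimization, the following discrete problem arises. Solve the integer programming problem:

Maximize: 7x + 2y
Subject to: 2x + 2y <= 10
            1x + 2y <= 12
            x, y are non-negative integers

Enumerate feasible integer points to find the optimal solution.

Constraint 1: 2x + 2y <= 10
Constraint 2: 1x + 2y <= 12
Feasible x range (need y >= 0): 0 <= x <= min(10/2, 12/1) => x in {0, ..., 5}.
Enumerate feasible integer points row by row (the coefficient of y is 2 > 0, so for each x the largest feasible y gives the best value):
  x = 0: y <= min((10 - 2*0)/2, (12 - 1*0)/2) => y in {0, ..., 5}; best 7*0 + 2*5 = 10
  x = 1: y <= min((10 - 2*1)/2, (12 - 1*1)/2) => y in {0, ..., 4}; best 7*1 + 2*4 = 15
  x = 2: y <= min((10 - 2*2)/2, (12 - 1*2)/2) => y in {0, ..., 3}; best 7*2 + 2*3 = 20
  x = 3: y <= min((10 - 2*3)/2, (12 - 1*3)/2) => y in {0, ..., 2}; best 7*3 + 2*2 = 25
  x = 4: y <= min((10 - 2*4)/2, (12 - 1*4)/2) => y in {0, ..., 1}; best 7*4 + 2*1 = 30
  x = 5: y <= min((10 - 2*5)/2, (12 - 1*5)/2) => y in {0}; best 7*5 + 2*0 = 35
The maximum 7x + 2y = 35 is achieved at x = 5, y = 0.
Check: 2*5 + 2*0 = 10 <= 10 and 1*5 + 2*0 = 5 <= 12.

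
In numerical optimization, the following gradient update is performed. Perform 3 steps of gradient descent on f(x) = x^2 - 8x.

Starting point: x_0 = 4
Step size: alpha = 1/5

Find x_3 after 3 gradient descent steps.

f(x) = x^2 - 8x, f'(x) = 2x + (-8)
Step 1: f'(4) = 0, x_1 = 4 - 1/5 * 0 = 4
Step 2: f'(4) = 0, x_2 = 4 - 1/5 * 0 = 4
Step 3: f'(4) = 0, x_3 = 4 - 1/5 * 0 = 4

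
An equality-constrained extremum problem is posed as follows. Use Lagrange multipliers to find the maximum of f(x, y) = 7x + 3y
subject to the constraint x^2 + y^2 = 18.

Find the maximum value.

Set up Lagrange conditions: grad f = lambda * grad g
  7 = 2*lambda*x
  3 = 2*lambda*y
From these: x/y = 7/3, so x = 7t, y = 3t for some t.
Substitute into constraint: (7t)^2 + (3t)^2 = 18
  t^2 * 58 = 18
  t = sqrt(18/58)
Maximum = 7*x + 3*y = (7^2 + 3^2)*t = 58 * sqrt(18/58) = sqrt(1044)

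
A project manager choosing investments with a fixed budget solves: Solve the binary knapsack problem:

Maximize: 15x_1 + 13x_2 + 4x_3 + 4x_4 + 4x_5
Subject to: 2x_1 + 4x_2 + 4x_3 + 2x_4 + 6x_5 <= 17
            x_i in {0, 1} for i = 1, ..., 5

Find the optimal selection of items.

Items: item 1 (v=15, w=2), item 2 (v=13, w=4), item 3 (v=4, w=4), item 4 (v=4, w=2), item 5 (v=4, w=6)
Capacity: 17
Checking all 32 subsets (w = total weight, v = total value):
  {}: w = 0, v = 0
  {1}: w = 2, v = 15
  {2}: w = 4, v = 13
  {3}: w = 4, v = 4
  {4}: w = 2, v = 4
  {5}: w = 6, v = 4
  {1, 2}: w = 6, v = 28
  {1, 3}: w = 6, v = 19
  {1, 4}: w = 4, v = 19
  {1, 5}: w = 8, v = 19
  {2, 3}: w = 8, v = 17
  {2, 4}: w = 6, v = 17
  {2, 5}: w = 10, v = 17
  {3, 4}: w = 6, v = 8
  {3, 5}: w = 10, v = 8
  {4, 5}: w = 8, v = 8
  {1, 2, 3}: w = 10, v = 32
  {1, 2, 4}: w = 8, v = 32
  {1, 2, 5}: w = 12, v = 32
  {1, 3, 4}: w = 8, v = 23
  {1, 3, 5}: w = 12, v = 23
  {1, 4, 5}: w = 10, v = 23
  {2, 3, 4}: w = 10, v = 21
  {2, 3, 5}: w = 14, v = 21
  {2, 4, 5}: w = 12, v = 21
  {3, 4, 5}: w = 12, v = 12
  {1, 2, 3, 4}: w = 12, v = 36
  {1, 2, 3, 5}: w = 16, v = 36
  {1, 2, 4, 5}: w = 14, v = 36
  {1, 3, 4, 5}: w = 14, v = 27
  {2, 3, 4, 5}: w = 16, v = 25
  {1, 2, 3, 4, 5}: w = 18 > 17, infeasible
Best feasible subset: items [1, 2, 3, 4]
(The same value 36 is also attained by {1, 2, 3, 5}, {1, 2, 4, 5}.)
Total weight: 12 <= 17, total value: 36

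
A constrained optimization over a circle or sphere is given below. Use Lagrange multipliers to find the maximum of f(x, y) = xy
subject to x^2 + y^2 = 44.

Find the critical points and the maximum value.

Lagrange conditions: y = 2*lambda*x and x = 2*lambda*y
If x = 0 then y = 0, violating the constraint, so x, y != 0.
Dividing: y/x = x/y => x^2 = y^2 => y = x or y = -x
Constraint: 2x^2 = 44 => x^2 = 22 => x = +/-sqrt(22)
Critical points: (sqrt(22), sqrt(22)), (-sqrt(22), -sqrt(22)), (sqrt(22), -sqrt(22)), (-sqrt(22), sqrt(22))
  y = x:  xy = x^2 = 22  at (sqrt(22), sqrt(22)) and (-sqrt(22), -sqrt(22))
  y = -x: xy = -x^2 = -22 at (sqrt(22), -sqrt(22)) and (-sqrt(22), sqrt(22))
Maximum xy = 22 at (sqrt(22), sqrt(22)) and (-sqrt(22), -sqrt(22))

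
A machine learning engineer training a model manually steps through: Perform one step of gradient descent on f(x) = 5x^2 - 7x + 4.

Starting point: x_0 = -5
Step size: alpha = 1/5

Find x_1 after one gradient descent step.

f(x) = 5x^2 - 7x + 4
f'(x) = 10x - 7
f'(-5) = 10*-5 + (-7) = -57
x_1 = x_0 - alpha * f'(x_0) = -5 - 1/5 * -57 = 32/5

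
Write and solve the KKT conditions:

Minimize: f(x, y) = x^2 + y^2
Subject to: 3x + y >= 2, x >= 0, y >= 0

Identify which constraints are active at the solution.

KKT conditions for min x^2 + y^2 s.t. 3x + 1y >= 2, x >= 0, y >= 0:
Stationarity: 2x = mu*3 + mu_x, 2y = mu*1 + mu_y, with mu, mu_x, mu_y >= 0
Complementary slackness: mu*(3x + y - 2) = 0, mu_x*x = 0, mu_y*y = 0
(0, 0) is infeasible (3*0 + 1*0 < 2), so if mu = 0 stationarity would force x = mu_x/2 >= 0, y = mu_y/2 >= 0 with mu_x*x = mu_y*y = 0, i.e. x = y = 0: contradiction. Hence mu > 0 and 3x + y = 2 is active.
Try x > 0, y > 0 (so mu_x = mu_y = 0): x = 3*mu/2, y = 1*mu/2
Substitute: 3*(3*mu/2) + 1*(1*mu/2) = 2
  mu*10/2 = 2 => mu = 2/5
x* = 3/5 > 0, y* = 1/5 > 0, consistent with mu_x = mu_y = 0.
f is convex and the constraints are linear, so this KKT point is the global minimum.
f* = 2/5
Active constraints: 3x + y >= 2 (holds with equality, mu = 2/5 > 0); x >= 0 and y >= 0 are inactive (mu_x = mu_y = 0).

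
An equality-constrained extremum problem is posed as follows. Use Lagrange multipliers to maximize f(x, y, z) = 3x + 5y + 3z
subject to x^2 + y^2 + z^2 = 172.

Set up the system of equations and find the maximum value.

Lagrange conditions: 3 = 2*lambda*x, 5 = 2*lambda*y, 3 = 2*lambda*z
So x:3 = y:5 = z:3, i.e. x = 3t, y = 5t, z = 3t
Constraint: t^2*(3^2 + 5^2 + 3^2) = 172
  t^2 * 43 = 172  =>  t = sqrt(4)
Maximum = 3*3t + 5*5t + 3*3t = 43*sqrt(4) = 86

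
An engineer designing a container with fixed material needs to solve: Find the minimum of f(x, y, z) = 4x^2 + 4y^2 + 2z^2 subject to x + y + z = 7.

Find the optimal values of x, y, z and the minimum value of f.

Using Lagrange multipliers on f = 4x^2 + 4y^2 + 2z^2 with constraint x + y + z = 7:
Conditions: 2*4*x = lambda, 2*4*y = lambda, 2*2*z = lambda
So x = lambda/8, y = lambda/8, z = lambda/4
Substituting into constraint: lambda * (1/2) = 7
lambda = 14
x = 7/4, y = 7/4, z = 7/2
Minimum value = 49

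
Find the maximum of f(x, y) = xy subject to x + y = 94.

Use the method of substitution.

Substitute y = 94 - x into f(x,y) = xy:
g(x) = x(94 - x) = 94x - x^2
g'(x) = 94 - 2x = 0  =>  x = 47
y = 94 - 47 = 47
Maximum value = 47 * 47 = 2209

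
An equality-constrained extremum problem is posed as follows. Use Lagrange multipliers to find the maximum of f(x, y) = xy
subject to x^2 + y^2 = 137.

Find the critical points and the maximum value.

Lagrange conditions: y = 2*lambda*x and x = 2*lambda*y
If x = 0 then y = 0, violating the constraint, so x, y != 0.
Dividing: y/x = x/y => x^2 = y^2 => y = x or y = -x
Constraint: 2x^2 = 137 => x^2 = 137/2 => x = +/-sqrt(137/2)
Critical points: (sqrt(137/2), sqrt(137/2)), (-sqrt(137/2), -sqrt(137/2)), (sqrt(137/2), -sqrt(137/2)), (-sqrt(137/2), sqrt(137/2))
  y = x:  xy = x^2 = 137/2  at (sqrt(137/2), sqrt(137/2)) and (-sqrt(137/2), -sqrt(137/2))
  y = -x: xy = -x^2 = -137/2 at (sqrt(137/2), -sqrt(137/2)) and (-sqrt(137/2), sqrt(137/2))
Maximum xy = 137/2 at (sqrt(137/2), sqrt(137/2)) and (-sqrt(137/2), -sqrt(137/2))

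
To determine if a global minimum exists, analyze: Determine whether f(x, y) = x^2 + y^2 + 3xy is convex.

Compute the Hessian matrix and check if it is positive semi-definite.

f(x,y) = x^2 + y^2 + 3xy
Hessian H = [[2, 3], [3, 2]]
trace(H) = 4, det(H) = -5
Eigenvalues: (4 +/- sqrt(36)) / 2 = 5, -1
Since not both eigenvalues positive, f is neither convex nor concave.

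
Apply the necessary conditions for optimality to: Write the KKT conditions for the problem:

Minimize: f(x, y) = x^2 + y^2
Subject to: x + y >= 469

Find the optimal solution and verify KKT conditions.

KKT conditions for min x^2 + y^2 s.t. x + y >= 469:
Stationarity: 2x = mu, 2y = mu
So x = y = mu/2.
Complementary slackness: mu*(x + y - 469) = 0
Primal feasibility: x + y >= 469; dual feasibility: mu >= 0
If mu = 0 then x = y = 0, but 0 + 0 < 469 is infeasible, so the constraint is active.
Constraint active: x + y = 2*(mu/2) = 469 => mu = 469
x = y = 469/2, f = 219961/2
Verify: stationarity 2*(469/2) = 469 = mu; primal 469/2 + 469/2 = 469 >= 469; dual mu = 469 >= 0; complementary slackness 469*(469 - 469) = 0. All KKT conditions hold.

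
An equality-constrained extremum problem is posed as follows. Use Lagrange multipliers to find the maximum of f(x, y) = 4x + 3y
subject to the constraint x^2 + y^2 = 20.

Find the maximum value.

Set up Lagrange conditions: grad f = lambda * grad g
  4 = 2*lambda*x
  3 = 2*lambda*y
From these: x/y = 4/3, so x = 4t, y = 3t for some t.
Substitute into constraint: (4t)^2 + (3t)^2 = 20
  t^2 * 25 = 20
  t = sqrt(20/25)
Maximum = 4*x + 3*y = (4^2 + 3^2)*t = 25 * sqrt(20/25) = sqrt(500)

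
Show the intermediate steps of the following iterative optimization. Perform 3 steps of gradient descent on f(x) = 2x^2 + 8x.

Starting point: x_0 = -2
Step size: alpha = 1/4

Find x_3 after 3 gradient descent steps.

f(x) = 2x^2 + 8x, f'(x) = 4x + (8)
Step 1: f'(-2) = 0, x_1 = -2 - 1/4 * 0 = -2
Step 2: f'(-2) = 0, x_2 = -2 - 1/4 * 0 = -2
Step 3: f'(-2) = 0, x_3 = -2 - 1/4 * 0 = -2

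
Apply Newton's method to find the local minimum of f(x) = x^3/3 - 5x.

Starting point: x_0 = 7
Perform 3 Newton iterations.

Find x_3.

f(x) = x^3/3 - 5x
f'(x) = x^2 - 5, f''(x) = 2x
Newton update: x_{n+1} = x_n - (x_n^2 - 5)/(2*x_n)
Step 1: x_0 = 7, f'=44, f''=14, x_1 = 27/7
Step 2: x_1 = 27/7, f'=484/49, f''=54/7, x_2 = 487/189
Step 3: x_2 = 487/189, f'=58564/35721, f''=974/189, x_3 = 207887/92043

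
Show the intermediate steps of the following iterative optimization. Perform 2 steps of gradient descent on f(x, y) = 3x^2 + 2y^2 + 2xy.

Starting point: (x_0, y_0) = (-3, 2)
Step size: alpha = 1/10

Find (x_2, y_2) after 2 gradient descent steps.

f(x,y) = 3x^2 + 2y^2 + 2xy
grad_x = 6x + 2y, grad_y = 4y + 2x
Step 1: grad = (-14, 2), (-8/5, 9/5)
Step 2: grad = (-6, 4), (-1, 7/5)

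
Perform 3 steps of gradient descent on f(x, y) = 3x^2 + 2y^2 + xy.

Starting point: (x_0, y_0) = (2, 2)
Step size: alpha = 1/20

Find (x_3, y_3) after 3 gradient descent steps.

f(x,y) = 3x^2 + 2y^2 + xy
grad_x = 6x + 1y, grad_y = 4y + 1x
Step 1: grad = (14, 10), (13/10, 3/2)
Step 2: grad = (93/10, 73/10), (167/200, 227/200)
Step 3: grad = (1229/200, 43/8), (2111/4000, 693/800)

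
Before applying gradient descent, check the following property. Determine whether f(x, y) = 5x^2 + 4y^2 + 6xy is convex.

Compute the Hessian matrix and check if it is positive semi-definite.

f(x,y) = 5x^2 + 4y^2 + 6xy
Hessian H = [[10, 6], [6, 8]]
trace(H) = 18, det(H) = 44
Eigenvalues: (18 +/- sqrt(148)) / 2 = 15.08, 2.917
Since both eigenvalues > 0, f is convex.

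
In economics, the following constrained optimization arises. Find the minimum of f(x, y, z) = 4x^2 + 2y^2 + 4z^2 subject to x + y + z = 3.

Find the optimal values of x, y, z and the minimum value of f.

Using Lagrange multipliers on f = 4x^2 + 2y^2 + 4z^2 with constraint x + y + z = 3:
Conditions: 2*4*x = lambda, 2*2*y = lambda, 2*4*z = lambda
So x = lambda/8, y = lambda/4, z = lambda/8
Substituting into constraint: lambda * (1/2) = 3
lambda = 6
x = 3/4, y = 3/2, z = 3/4
Minimum value = 9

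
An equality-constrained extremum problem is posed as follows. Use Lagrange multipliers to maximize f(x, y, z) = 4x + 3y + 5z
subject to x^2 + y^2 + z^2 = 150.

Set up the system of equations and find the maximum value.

Lagrange conditions: 4 = 2*lambda*x, 3 = 2*lambda*y, 5 = 2*lambda*z
So x:4 = y:3 = z:5, i.e. x = 4t, y = 3t, z = 5t
Constraint: t^2*(4^2 + 3^2 + 5^2) = 150
  t^2 * 50 = 150  =>  t = sqrt(3)
Maximum = 4*4t + 3*3t + 5*5t = 50*sqrt(3) = sqrt(7500)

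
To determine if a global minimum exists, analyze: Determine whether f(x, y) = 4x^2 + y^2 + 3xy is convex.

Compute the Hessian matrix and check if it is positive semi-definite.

f(x,y) = 4x^2 + y^2 + 3xy
Hessian H = [[8, 3], [3, 2]]
trace(H) = 10, det(H) = 7
Eigenvalues: (10 +/- sqrt(72)) / 2 = 9.243, 0.7574
Since both eigenvalues > 0, f is convex.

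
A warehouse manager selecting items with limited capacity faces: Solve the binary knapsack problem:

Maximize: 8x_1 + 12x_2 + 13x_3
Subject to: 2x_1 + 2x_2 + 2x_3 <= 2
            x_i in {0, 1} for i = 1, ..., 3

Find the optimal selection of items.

Items: item 1 (v=8, w=2), item 2 (v=12, w=2), item 3 (v=13, w=2)
Capacity: 2
Checking all 8 subsets (w = total weight, v = total value):
  {}: w = 0, v = 0
  {1}: w = 2, v = 8
  {2}: w = 2, v = 12
  {3}: w = 2, v = 13
  {1, 2}: w = 4 > 2, infeasible
  {1, 3}: w = 4 > 2, infeasible
  {2, 3}: w = 4 > 2, infeasible
  {1, 2, 3}: w = 6 > 2, infeasible
Best feasible subset: items [3]
Total weight: 2 <= 2, total value: 13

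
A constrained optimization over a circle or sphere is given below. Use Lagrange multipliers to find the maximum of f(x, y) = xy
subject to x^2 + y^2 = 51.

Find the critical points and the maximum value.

Lagrange conditions: y = 2*lambda*x and x = 2*lambda*y
If x = 0 then y = 0, violating the constraint, so x, y != 0.
Dividing: y/x = x/y => x^2 = y^2 => y = x or y = -x
Constraint: 2x^2 = 51 => x^2 = 51/2 => x = +/-sqrt(51/2)
Critical points: (sqrt(51/2), sqrt(51/2)), (-sqrt(51/2), -sqrt(51/2)), (sqrt(51/2), -sqrt(51/2)), (-sqrt(51/2), sqrt(51/2))
  y = x:  xy = x^2 = 51/2  at (sqrt(51/2), sqrt(51/2)) and (-sqrt(51/2), -sqrt(51/2))
  y = -x: xy = -x^2 = -51/2 at (sqrt(51/2), -sqrt(51/2)) and (-sqrt(51/2), sqrt(51/2))
Maximum xy = 51/2 at (sqrt(51/2), sqrt(51/2)) and (-sqrt(51/2), -sqrt(51/2))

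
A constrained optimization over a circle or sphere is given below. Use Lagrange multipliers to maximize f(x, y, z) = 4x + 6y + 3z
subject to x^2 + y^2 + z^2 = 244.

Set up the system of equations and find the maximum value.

Lagrange conditions: 4 = 2*lambda*x, 6 = 2*lambda*y, 3 = 2*lambda*z
So x:4 = y:6 = z:3, i.e. x = 4t, y = 6t, z = 3t
Constraint: t^2*(4^2 + 6^2 + 3^2) = 244
  t^2 * 61 = 244  =>  t = sqrt(4)
Maximum = 4*4t + 6*6t + 3*3t = 61*sqrt(4) = 122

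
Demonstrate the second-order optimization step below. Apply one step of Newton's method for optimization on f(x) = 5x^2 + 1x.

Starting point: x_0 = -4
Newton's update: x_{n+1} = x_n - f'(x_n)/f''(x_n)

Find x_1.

f(x) = 5x^2 + 1x
f'(x) = 10x + (1), f''(x) = 10
Newton step: x_1 = x_0 - f'(x_0)/f''(x_0)
f'(-4) = -39
x_1 = -4 - -39/10 = -1/10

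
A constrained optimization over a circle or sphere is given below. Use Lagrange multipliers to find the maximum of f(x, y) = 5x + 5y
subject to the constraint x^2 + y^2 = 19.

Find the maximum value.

Set up Lagrange conditions: grad f = lambda * grad g
  5 = 2*lambda*x
  5 = 2*lambda*y
From these: x/y = 5/5, so x = 5t, y = 5t for some t.
Substitute into constraint: (5t)^2 + (5t)^2 = 19
  t^2 * 50 = 19
  t = sqrt(19/50)
Maximum = 5*x + 5*y = (5^2 + 5^2)*t = 50 * sqrt(19/50) = sqrt(950)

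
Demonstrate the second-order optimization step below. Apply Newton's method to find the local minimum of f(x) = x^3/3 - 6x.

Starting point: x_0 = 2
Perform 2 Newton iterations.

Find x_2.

f(x) = x^3/3 - 6x
f'(x) = x^2 - 6, f''(x) = 2x
Newton update: x_{n+1} = x_n - (x_n^2 - 6)/(2*x_n)
Step 1: x_0 = 2, f'=-2, f''=4, x_1 = 5/2
Step 2: x_1 = 5/2, f'=1/4, f''=5, x_2 = 49/20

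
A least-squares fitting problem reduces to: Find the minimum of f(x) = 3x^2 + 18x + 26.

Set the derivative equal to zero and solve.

f(x) = 3x^2 + 18x + 26
f'(x) = 6x + (18) = 0
x = -18/6 = -3
f(-3) = -1
Since f''(x) = 6 > 0, this is a minimum.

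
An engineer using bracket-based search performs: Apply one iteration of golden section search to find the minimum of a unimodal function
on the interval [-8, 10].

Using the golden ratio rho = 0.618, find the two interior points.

Golden section search on [-8, 10].
Golden ratio rho = 0.618 (approx).
Interior points:
  x_1 = -8 + (1-0.618)*18 = -1.1240
  x_2 = -8 + 0.618*18 = 3.1240
Compare f(x_1) and f(x_2) to determine which subinterval to keep.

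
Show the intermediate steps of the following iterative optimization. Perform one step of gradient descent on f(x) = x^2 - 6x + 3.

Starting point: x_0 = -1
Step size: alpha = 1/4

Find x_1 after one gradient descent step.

f(x) = x^2 - 6x + 3
f'(x) = 2x - 6
f'(-1) = 2*-1 + (-6) = -8
x_1 = x_0 - alpha * f'(x_0) = -1 - 1/4 * -8 = 1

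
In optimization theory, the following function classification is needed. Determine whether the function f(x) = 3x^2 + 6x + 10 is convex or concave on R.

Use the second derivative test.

f(x) = 3x^2 + 6x + 10
f'(x) = 6x + 6
f''(x) = 6
Since f''(x) = 6 > 0 for all x, f is convex on R.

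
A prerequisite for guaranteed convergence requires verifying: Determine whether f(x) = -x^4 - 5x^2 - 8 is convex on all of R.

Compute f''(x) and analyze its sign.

f(x) = -x^4 - 5x^2 - 8
f'(x) = -4x^3 + -10x
f''(x) = -12x^2 + -10
f''(x) = -12x^2 + -10 <= -10 < 0 for all x
Therefore, f is concave on R.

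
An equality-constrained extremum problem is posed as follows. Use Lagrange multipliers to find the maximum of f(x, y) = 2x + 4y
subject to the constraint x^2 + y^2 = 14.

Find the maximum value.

Set up Lagrange conditions: grad f = lambda * grad g
  2 = 2*lambda*x
  4 = 2*lambda*y
From these: x/y = 2/4, so x = 2t, y = 4t for some t.
Substitute into constraint: (2t)^2 + (4t)^2 = 14
  t^2 * 20 = 14
  t = sqrt(14/20)
Maximum = 2*x + 4*y = (2^2 + 4^2)*t = 20 * sqrt(14/20) = sqrt(280)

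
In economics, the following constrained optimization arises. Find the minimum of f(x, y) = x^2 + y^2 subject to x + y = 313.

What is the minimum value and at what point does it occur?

Substitute y = 313 - x into f(x,y) = x^2 + y^2:
g(x) = x^2 + (313 - x)^2 = 2x^2 - 626x + 97969
g'(x) = 4x - 626 = 0  =>  x = 313/2
y = 313 - 313/2 = 313/2
Minimum value = (313/2)^2 + (313/2)^2 = 97969/2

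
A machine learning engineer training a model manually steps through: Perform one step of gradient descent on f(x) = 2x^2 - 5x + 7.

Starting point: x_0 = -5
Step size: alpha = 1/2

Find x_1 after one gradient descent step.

f(x) = 2x^2 - 5x + 7
f'(x) = 4x - 5
f'(-5) = 4*-5 + (-5) = -25
x_1 = x_0 - alpha * f'(x_0) = -5 - 1/2 * -25 = 15/2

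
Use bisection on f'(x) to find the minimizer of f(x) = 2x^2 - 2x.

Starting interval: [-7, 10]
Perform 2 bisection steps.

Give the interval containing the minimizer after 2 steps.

Finding critical point of f(x) = 2x^2 - 2x using bisection on f'(x) = 4x + -2.
f'(x) = 0 when x = 1/2.
Starting interval: [-7, 10]
Step 1: mid = 3/2, f'(mid) = 4, new interval = [-7, 3/2]
Step 2: mid = -11/4, f'(mid) = -13, new interval = [-11/4, 3/2]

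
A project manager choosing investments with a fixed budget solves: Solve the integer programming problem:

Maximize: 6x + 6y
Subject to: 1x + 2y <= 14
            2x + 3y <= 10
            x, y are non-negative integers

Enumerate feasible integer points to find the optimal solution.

Constraint 1: 1x + 2y <= 14
Constraint 2: 2x + 3y <= 10
Feasible x range (need y >= 0): 0 <= x <= min(14/1, 10/2) => x in {0, ..., 5}.
Enumerate feasible integer points row by row (the coefficient of y is 6 > 0, so for each x the largest feasible y gives the best value):
  x = 0: y <= min((14 - 1*0)/2, (10 - 2*0)/3) => y in {0, ..., 3}; best 6*0 + 6*3 = 18
  x = 1: y <= min((14 - 1*1)/2, (10 - 2*1)/3) => y in {0, ..., 2}; best 6*1 + 6*2 = 18
  x = 2: y <= min((14 - 1*2)/2, (10 - 2*2)/3) => y in {0, ..., 2}; best 6*2 + 6*2 = 24
  x = 3: y <= min((14 - 1*3)/2, (10 - 2*3)/3) => y in {0, ..., 1}; best 6*3 + 6*1 = 24
  x = 4: y <= min((14 - 1*4)/2, (10 - 2*4)/3) => y in {0}; best 6*4 + 6*0 = 24
  x = 5: y <= min((14 - 1*5)/2, (10 - 2*5)/3) => y in {0}; best 6*5 + 6*0 = 30
The maximum 6x + 6y = 30 is achieved at x = 5, y = 0.
Check: 1*5 + 2*0 = 5 <= 14 and 2*5 + 3*0 = 10 <= 10.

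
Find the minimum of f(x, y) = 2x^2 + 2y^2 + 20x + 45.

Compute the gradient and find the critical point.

f(x,y) = 2x^2 + 2y^2 + 20x + 45
df/dx = 4x + (20) = 0  =>  x = -5
df/dy = 4y + (0) = 0  =>  y = 0
f(-5, 0) = 2*(-5)^2 + 2*(0)^2 + 20*(-5) + 45 = -5
Hessian is diagonal with entries 4, 4 > 0, so this is a minimum.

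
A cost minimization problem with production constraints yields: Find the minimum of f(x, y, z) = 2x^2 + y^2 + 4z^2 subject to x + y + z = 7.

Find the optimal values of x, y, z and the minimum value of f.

Using Lagrange multipliers on f = 2x^2 + y^2 + 4z^2 with constraint x + y + z = 7:
Conditions: 2*2*x = lambda, 2*1*y = lambda, 2*4*z = lambda
So x = lambda/4, y = lambda/2, z = lambda/8
Substituting into constraint: lambda * (7/8) = 7
lambda = 8
x = 2, y = 4, z = 1
Minimum value = 28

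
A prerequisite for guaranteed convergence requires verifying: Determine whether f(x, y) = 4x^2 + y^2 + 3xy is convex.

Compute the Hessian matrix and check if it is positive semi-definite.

f(x,y) = 4x^2 + y^2 + 3xy
Hessian H = [[8, 3], [3, 2]]
trace(H) = 10, det(H) = 7
Eigenvalues: (10 +/- sqrt(72)) / 2 = 9.243, 0.7574
Since both eigenvalues > 0, f is convex.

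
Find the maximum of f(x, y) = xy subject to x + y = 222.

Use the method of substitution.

Substitute y = 222 - x into f(x,y) = xy:
g(x) = x(222 - x) = 222x - x^2
g'(x) = 222 - 2x = 0  =>  x = 111
y = 222 - 111 = 111
Maximum value = 111 * 111 = 12321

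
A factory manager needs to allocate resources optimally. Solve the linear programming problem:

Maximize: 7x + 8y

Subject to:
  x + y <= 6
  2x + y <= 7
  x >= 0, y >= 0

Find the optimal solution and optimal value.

Feasible vertices: (0, 0), (0, 6), (1, 5), (7/2, 0)
Objective 7x + 8y at each:
  (0, 0): 0
  (0, 6): 48
  (1, 5): 47
  (7/2, 0): 49/2
Maximum is 48 at (0, 6).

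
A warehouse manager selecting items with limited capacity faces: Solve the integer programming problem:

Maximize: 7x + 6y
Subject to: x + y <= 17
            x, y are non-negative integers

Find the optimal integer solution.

Objective: 7x + 6y, constraint: x + y <= 17
Coefficient of x is 7 >= coefficient of y is 6, so allocate the entire budget to x.
Optimal: x = 17, y = 0, value = 119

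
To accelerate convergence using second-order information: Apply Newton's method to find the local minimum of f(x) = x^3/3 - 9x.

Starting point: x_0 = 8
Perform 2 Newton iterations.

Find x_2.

f(x) = x^3/3 - 9x
f'(x) = x^2 - 9, f''(x) = 2x
Newton update: x_{n+1} = x_n - (x_n^2 - 9)/(2*x_n)
Step 1: x_0 = 8, f'=55, f''=16, x_1 = 73/16
Step 2: x_1 = 73/16, f'=3025/256, f''=73/8, x_2 = 7633/2336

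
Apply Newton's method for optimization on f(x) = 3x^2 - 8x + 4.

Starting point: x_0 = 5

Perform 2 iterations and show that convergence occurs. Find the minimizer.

f(x) = 3x^2 - 8x + 4, f'(x) = 6x + (-8), f''(x) = 6
Step 1: f'(5) = 22, x_1 = 5 - 22/6 = 4/3
Step 2: f'(4/3) = 0, x_2 = 4/3 (converged)
Newton's method converges in 1 step for quadratics.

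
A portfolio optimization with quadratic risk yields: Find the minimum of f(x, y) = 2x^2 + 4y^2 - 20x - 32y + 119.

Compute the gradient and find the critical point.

f(x,y) = 2x^2 + 4y^2 - 20x - 32y + 119
df/dx = 4x + (-20) = 0  =>  x = 5
df/dy = 8y + (-32) = 0  =>  y = 4
f(5, 4) = 2*(5)^2 + 4*(4)^2 + -20*(5) + -32*(4) + 119 = 5
Hessian is diagonal with entries 4, 8 > 0, so this is a minimum.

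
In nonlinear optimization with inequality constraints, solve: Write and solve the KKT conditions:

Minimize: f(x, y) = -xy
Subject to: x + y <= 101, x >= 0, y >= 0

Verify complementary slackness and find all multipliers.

Problem: min -xy s.t. x + y <= 101 (multiplier lambda), x >= 0 (mu_x), y >= 0 (mu_y)
KKT stationarity: -y + lambda - mu_x = 0, -x + lambda - mu_y = 0, with lambda, mu_x, mu_y >= 0
Complementary slackness: lambda*(x + y - 101) = 0, mu_x*x = 0, mu_y*y = 0
If lambda = 0: y = -mu_x <= 0 and x = -mu_y <= 0 force x = y = 0 with f = 0; but x = y = 101/2 is feasible with f = -10201/4 < 0, so this is not the minimum. Hence lambda > 0 and x + y = 101.
Try x > 0, y > 0 (so mu_x = mu_y = 0): y = lambda, x = lambda => x = y = lambda
x + y = 101 => 2*lambda = 101 => lambda = 101/2
x* = y* = 101/2 > 0, consistent with mu_x = mu_y = 0.
(Any feasible point with x = 0 or y = 0 has f = 0 > -10201/4, so the minimum is not on those boundaries.)
min(-xy) = -10201/4 (i.e. max xy = 10201/4)
Multipliers: lambda = 101/2, mu_x = 0, mu_y = 0
Complementary slackness: lambda*(x + y - 101) = 101/2*(101/2 + 101/2 - 101) = 0, mu_x*x = 0*101/2 = 0, mu_y*y = 0*101/2 = 0. Satisfied.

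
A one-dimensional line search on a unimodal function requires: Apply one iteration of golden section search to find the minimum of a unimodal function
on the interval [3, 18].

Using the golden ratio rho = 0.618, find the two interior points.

Golden section search on [3, 18].
Golden ratio rho = 0.618 (approx).
Interior points:
  x_1 = 3 + (1-0.618)*15 = 8.7300
  x_2 = 3 + 0.618*15 = 12.2700
Compare f(x_1) and f(x_2) to determine which subinterval to keep.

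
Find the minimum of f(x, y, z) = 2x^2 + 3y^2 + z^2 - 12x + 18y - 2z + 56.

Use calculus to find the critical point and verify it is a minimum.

f(x,y,z) = 2x^2 + 3y^2 + z^2 - 12x + 18y - 2z + 56
df/dx = 4x + (-12) = 0 => x = 3
df/dy = 6y + (18) = 0 => y = -3
df/dz = 2z + (-2) = 0 => z = 1
f(3,-3,1) = 2*(3)^2 + 3*(-3)^2 + 1*(1)^2 + -12*(3) + 18*(-3) + -2*(1) + 56 = 10
Hessian is diagonal with entries 4, 6, 2 > 0, confirmed minimum.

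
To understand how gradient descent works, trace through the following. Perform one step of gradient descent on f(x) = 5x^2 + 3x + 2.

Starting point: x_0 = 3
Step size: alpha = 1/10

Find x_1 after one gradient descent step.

f(x) = 5x^2 + 3x + 2
f'(x) = 10x + 3
f'(3) = 10*3 + (3) = 33
x_1 = x_0 - alpha * f'(x_0) = 3 - 1/10 * 33 = -3/10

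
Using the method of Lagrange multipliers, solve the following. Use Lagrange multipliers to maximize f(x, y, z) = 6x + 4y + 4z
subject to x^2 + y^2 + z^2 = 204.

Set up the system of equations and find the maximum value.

Lagrange conditions: 6 = 2*lambda*x, 4 = 2*lambda*y, 4 = 2*lambda*z
So x:6 = y:4 = z:4, i.e. x = 6t, y = 4t, z = 4t
Constraint: t^2*(6^2 + 4^2 + 4^2) = 204
  t^2 * 68 = 204  =>  t = sqrt(3)
Maximum = 6*6t + 4*4t + 4*4t = 68*sqrt(3) = sqrt(13872)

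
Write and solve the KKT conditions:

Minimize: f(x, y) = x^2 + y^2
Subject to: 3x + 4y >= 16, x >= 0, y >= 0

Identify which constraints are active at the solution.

KKT conditions for min x^2 + y^2 s.t. 3x + 4y >= 16, x >= 0, y >= 0:
Stationarity: 2x = mu*3 + mu_x, 2y = mu*4 + mu_y, with mu, mu_x, mu_y >= 0
Complementary slackness: mu*(3x + 4y - 16) = 0, mu_x*x = 0, mu_y*y = 0
(0, 0) is infeasible (3*0 + 4*0 < 16), so if mu = 0 stationarity would force x = mu_x/2 >= 0, y = mu_y/2 >= 0 with mu_x*x = mu_y*y = 0, i.e. x = y = 0: contradiction. Hence mu > 0 and 3x + 4y = 16 is active.
Try x > 0, y > 0 (so mu_x = mu_y = 0): x = 3*mu/2, y = 4*mu/2
Substitute: 3*(3*mu/2) + 4*(4*mu/2) = 16
  mu*25/2 = 16 => mu = 32/25
x* = 48/25 > 0, y* = 64/25 > 0, consistent with mu_x = mu_y = 0.
f is convex and the constraints are linear, so this KKT point is the global minimum.
f* = 256/25
Active constraints: 3x + 4y >= 16 (holds with equality, mu = 32/25 > 0); x >= 0 and y >= 0 are inactive (mu_x = mu_y = 0).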